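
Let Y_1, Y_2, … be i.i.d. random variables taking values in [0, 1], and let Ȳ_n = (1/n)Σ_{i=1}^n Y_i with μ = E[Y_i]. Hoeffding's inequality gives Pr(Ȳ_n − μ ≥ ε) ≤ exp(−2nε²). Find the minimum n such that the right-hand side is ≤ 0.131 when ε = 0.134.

57

Require exp(−2nε²) ≤ 0.131, i.e. 2nε² ≥ ln(1/0.131) = 2.032558.
So n ≥ 2.032558 / (2·0.134²) = 56.598.
The smallest integer n is 57.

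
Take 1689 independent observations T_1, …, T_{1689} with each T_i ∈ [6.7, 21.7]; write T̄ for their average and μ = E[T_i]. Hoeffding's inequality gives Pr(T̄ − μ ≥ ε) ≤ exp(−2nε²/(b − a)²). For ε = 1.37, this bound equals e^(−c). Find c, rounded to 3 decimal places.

c = 2nε²/(b − a)² = 2·1689·1.37² / 15² = 28.1785.

28.179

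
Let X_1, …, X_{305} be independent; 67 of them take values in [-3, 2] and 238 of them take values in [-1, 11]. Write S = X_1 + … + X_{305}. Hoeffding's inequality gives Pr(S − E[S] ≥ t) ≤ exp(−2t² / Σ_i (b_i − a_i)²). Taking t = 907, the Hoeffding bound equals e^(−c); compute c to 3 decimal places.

Σ(b_i − a_i)² = 67·5² + 238·12² = 35947.
c = 2t² / 35947 = 2·907² / 35947 = 45.7701.

45.770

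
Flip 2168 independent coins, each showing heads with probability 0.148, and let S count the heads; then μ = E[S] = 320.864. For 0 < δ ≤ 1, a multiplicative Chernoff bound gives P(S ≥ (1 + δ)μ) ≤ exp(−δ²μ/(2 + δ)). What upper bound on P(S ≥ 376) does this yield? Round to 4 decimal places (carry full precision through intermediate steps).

0.0127

Write 376 = (1 + δ)μ, so δ = 376/320.864 − 1 = 0.171836…
Then the exponent is δ²μ/(2 + δ) = (376 − μ)² / (μ·(2 + δ)) = 4.362370.
Bound = exp(−4.362370) = 0.01275.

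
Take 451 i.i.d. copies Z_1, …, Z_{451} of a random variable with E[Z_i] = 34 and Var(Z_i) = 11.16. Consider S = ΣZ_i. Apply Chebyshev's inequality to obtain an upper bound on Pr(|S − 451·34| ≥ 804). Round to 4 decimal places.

Var(S) = n·Var(Z_i) = 451·11.16 = 5033.16.
Chebyshev: Pr(|S − 451·34| ≥ 804) ≤ Var(S)/804² = 5033.16/646416 = 0.0078.

0.0078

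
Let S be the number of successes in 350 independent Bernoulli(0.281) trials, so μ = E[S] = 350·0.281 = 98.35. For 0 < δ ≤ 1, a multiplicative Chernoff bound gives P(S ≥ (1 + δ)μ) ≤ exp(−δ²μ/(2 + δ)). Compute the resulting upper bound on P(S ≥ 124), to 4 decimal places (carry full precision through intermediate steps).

Write 124 = (1 + δ)μ, so δ = 124/98.35 − 1 = 0.2608033…
Then the exponent is δ²μ/(2 + δ) = (124 − μ)² / (μ·(2 + δ)) = 2.958950.
Bound = exp(−2.958950) = 0.05187.

0.0519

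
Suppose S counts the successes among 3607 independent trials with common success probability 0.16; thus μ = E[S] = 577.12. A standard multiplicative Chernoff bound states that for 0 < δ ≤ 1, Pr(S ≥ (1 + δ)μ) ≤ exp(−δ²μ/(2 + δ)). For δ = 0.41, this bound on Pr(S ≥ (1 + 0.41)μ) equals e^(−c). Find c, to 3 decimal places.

40.255

c = δ²μ/(2 + δ) = 0.41²·577.12/(2 + 0.41) = 40.2547.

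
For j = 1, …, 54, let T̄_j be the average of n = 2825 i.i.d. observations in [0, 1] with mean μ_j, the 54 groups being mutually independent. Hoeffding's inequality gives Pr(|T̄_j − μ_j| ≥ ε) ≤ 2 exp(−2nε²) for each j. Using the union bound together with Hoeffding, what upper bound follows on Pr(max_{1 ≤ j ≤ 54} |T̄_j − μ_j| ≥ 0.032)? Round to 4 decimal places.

Per-experiment Hoeffding bound: 2·exp(−2·2825·0.032²) = 2·exp(−5.78560) = 0.0061429.
Union bound over 54 events: 54·0.0061429 = 0.33172.

0.3317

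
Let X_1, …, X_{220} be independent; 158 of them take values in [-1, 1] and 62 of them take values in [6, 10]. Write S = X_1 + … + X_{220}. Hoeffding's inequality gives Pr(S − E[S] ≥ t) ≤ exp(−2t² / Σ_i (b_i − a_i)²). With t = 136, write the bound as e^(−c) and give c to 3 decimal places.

22.778

Σ(b_i − a_i)² = 158·2² + 62·4² = 1624.
c = 2t² / 1624 = 2·136² / 1624 = 22.7783.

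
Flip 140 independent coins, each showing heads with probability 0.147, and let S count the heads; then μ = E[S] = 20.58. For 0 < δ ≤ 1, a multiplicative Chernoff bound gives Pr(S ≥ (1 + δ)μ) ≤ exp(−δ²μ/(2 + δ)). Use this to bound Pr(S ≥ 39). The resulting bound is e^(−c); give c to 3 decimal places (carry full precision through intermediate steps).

5.695

Write 39 = (1 + δ)μ, so δ = 39/20.58 − 1 = 0.8950437…
Then the exponent is δ²μ/(2 + δ) = (39 − μ)² / (μ·(2 + δ)) = 5.694804.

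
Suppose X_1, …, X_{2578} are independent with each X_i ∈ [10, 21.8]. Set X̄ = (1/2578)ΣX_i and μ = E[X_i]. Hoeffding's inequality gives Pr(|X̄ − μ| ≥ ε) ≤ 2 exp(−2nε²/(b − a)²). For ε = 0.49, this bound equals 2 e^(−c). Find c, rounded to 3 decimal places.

c = 2nε²/(b − a)² = 2·2578·0.49² / 11.8² = 8.8908.

8.891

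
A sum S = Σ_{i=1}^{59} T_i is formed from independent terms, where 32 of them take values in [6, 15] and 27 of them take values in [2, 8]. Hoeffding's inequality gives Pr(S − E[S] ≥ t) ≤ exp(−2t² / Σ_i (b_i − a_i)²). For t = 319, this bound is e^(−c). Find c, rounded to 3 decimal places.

Σ(b_i − a_i)² = 32·9² + 27·6² = 3564.
c = 2t² / 3564 = 2·319² / 3564 = 57.1049.

57.105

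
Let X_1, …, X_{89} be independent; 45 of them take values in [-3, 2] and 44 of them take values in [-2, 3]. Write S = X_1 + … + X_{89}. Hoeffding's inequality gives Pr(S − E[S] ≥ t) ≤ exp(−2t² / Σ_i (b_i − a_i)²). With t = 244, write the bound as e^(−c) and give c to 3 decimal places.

53.516

Σ(b_i − a_i)² = 45·5² + 44·5² = 2225.
c = 2t² / 2225 = 2·244² / 2225 = 53.5155.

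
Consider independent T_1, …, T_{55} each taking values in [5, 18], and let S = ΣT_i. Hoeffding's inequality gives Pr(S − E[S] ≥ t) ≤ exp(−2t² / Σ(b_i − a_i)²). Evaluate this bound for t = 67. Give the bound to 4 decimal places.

0.3806

Σ(b_i − a_i)² = 55·(13)² = 9295.
Exponent = 2·67²/9295 = 0.9659.
Bound = exp(−0.9659) = 0.38064.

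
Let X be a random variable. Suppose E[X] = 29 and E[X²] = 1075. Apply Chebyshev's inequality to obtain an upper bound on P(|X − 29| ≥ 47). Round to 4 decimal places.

0.1059

Var(X) = E[X²] − (E[X])² = 1075 − 841 = 234.
Chebyshev's inequality: P(|X − μ| ≥ t) ≤ Var(X)/t² = 234/2209 = 0.1059.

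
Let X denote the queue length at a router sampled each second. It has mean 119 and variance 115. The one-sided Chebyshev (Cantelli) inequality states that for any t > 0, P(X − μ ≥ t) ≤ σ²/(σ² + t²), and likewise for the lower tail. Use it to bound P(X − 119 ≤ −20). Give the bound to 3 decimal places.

0.223

Here σ² = 115 and t = 20, so σ² + t² = 515.
Cantelli's bound: 115/515 = 0.2233.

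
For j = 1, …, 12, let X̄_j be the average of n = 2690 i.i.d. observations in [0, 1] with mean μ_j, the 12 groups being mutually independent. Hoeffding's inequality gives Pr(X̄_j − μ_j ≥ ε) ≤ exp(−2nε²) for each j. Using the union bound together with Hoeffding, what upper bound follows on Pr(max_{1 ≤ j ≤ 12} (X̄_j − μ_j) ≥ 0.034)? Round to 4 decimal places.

Per-experiment Hoeffding bound: exp(−2·2690·0.034²) = exp(−6.21928) = 0.0019907.
Union bound over 12 events: 12·0.0019907 = 0.02389.

0.0239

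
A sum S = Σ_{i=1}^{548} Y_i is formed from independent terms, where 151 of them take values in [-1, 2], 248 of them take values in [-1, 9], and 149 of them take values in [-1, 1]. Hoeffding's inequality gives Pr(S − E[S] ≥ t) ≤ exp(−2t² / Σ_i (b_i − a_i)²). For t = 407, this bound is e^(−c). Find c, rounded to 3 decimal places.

Σ(b_i − a_i)² = 151·3² + 248·10² + 149·2² = 26755.
c = 2t² / 26755 = 2·407² / 26755 = 12.3827.

12.383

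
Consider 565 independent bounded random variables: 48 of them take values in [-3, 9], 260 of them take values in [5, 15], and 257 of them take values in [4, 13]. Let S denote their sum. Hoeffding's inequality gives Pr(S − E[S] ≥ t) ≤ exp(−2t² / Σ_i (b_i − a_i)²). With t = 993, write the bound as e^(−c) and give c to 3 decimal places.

Σ(b_i − a_i)² = 48·12² + 260·10² + 257·9² = 53729.
c = 2t² / 53729 = 2·993² / 53729 = 36.7045.

36.705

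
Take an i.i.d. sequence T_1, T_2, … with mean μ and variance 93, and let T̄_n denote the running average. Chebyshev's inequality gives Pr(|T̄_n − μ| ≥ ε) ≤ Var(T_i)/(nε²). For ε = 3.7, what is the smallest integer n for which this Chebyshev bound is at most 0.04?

Require 93/(n·3.7²) ≤ 0.04, i.e. n ≥ 93/(0.04·3.7²) = 169.832.
The smallest integer n is 170.

170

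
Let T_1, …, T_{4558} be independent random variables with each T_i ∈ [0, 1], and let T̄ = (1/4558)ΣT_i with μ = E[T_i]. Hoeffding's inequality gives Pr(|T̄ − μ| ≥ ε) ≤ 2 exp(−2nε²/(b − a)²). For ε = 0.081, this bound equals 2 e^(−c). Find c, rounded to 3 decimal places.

59.810

c = 2nε²/(b − a)² = 2·4558·0.081² / 1² = 59.8101.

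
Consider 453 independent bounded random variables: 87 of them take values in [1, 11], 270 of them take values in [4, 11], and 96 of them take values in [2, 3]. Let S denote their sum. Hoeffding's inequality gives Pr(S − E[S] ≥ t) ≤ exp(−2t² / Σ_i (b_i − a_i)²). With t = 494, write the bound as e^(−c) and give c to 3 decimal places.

22.159

Σ(b_i − a_i)² = 87·10² + 270·7² + 96·1² = 22026.
c = 2t² / 22026 = 2·494² / 22026 = 22.1589.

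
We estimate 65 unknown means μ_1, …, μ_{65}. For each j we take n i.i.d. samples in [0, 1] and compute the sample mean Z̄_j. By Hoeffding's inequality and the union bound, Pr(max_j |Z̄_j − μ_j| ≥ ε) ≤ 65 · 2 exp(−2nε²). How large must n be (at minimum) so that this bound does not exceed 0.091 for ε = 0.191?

Need 2·65·exp(−2nε²) ≤ 0.091, i.e. exp(−2nε²) ≤ 0.091/130.
So 2nε² ≥ ln(130/0.091) = 7.264430.
Hence n ≥ 7.264430/(2·0.191²) = 99.565.
The smallest integer n is 100.

100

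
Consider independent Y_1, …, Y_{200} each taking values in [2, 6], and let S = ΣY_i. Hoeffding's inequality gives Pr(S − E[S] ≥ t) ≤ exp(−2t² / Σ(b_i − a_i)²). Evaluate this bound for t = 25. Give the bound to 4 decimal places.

Σ(b_i − a_i)² = 200·(4)² = 3200.
Exponent = 2·25²/3200 = 0.3906.
Bound = exp(−0.3906) = 0.67663.

0.6766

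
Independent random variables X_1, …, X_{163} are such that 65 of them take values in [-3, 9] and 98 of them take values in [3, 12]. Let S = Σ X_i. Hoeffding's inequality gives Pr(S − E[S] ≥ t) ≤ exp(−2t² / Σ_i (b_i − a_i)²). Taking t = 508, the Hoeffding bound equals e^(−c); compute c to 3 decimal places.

Σ(b_i − a_i)² = 65·12² + 98·9² = 17298.
c = 2t² / 17298 = 2·508² / 17298 = 29.8374.

29.837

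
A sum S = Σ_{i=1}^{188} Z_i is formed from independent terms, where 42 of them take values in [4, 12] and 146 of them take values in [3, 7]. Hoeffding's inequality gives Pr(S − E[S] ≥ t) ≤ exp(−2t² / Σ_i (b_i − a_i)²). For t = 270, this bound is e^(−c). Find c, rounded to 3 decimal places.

29.021

Σ(b_i − a_i)² = 42·8² + 146·4² = 5024.
c = 2t² / 5024 = 2·270² / 5024 = 29.0207.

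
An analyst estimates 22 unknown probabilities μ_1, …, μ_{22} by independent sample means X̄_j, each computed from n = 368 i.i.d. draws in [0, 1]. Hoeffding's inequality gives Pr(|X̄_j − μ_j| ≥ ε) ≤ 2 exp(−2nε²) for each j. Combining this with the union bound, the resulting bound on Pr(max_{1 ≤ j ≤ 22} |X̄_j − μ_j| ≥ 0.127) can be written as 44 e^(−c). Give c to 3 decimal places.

11.871

Union bound over the 22 events: Pr(max_{1 ≤ j ≤ 22} |X̄_j − μ_j| ≥ 0.127) ≤ 22·2·exp(−2nε²) = 44 exp(−2·368·0.127²).
So c = 2·368·0.127² = 11.8709.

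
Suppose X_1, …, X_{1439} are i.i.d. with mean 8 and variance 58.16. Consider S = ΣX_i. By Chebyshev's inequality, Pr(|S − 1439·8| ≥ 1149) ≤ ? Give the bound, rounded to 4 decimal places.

0.0634

Var(S) = n·Var(X_i) = 1439·58.16 = 83692.24.
Chebyshev: Pr(|S − 1439·8| ≥ 1149) ≤ Var(S)/1149² = 83692.24/1320201 = 0.0634.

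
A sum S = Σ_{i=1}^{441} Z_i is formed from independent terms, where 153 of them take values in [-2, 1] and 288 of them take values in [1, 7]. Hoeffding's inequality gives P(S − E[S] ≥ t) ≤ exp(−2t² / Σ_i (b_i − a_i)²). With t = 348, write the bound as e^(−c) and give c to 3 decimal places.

20.622

Σ(b_i − a_i)² = 153·3² + 288·6² = 11745.
c = 2t² / 11745 = 2·348² / 11745 = 20.6222.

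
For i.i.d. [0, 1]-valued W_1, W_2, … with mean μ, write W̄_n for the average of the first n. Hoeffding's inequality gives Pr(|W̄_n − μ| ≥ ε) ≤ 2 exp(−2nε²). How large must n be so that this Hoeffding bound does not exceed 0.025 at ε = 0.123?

Require 2·exp(−2nε²) ≤ 0.025, i.e. 2nε² ≥ ln(2/0.025) = 4.382027.
So n ≥ 4.382027 / (2·0.123²) = 144.822.
The smallest integer n is 145.

145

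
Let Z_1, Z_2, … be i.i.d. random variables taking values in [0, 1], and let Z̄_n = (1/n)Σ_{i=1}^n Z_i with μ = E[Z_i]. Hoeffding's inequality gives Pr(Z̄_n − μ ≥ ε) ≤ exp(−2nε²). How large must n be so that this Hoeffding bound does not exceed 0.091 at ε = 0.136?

Require exp(−2nε²) ≤ 0.091, i.e. 2nε² ≥ ln(1/0.091) = 2.396896.
So n ≥ 2.396896 / (2·0.136²) = 64.795.
The smallest integer n is 65.

65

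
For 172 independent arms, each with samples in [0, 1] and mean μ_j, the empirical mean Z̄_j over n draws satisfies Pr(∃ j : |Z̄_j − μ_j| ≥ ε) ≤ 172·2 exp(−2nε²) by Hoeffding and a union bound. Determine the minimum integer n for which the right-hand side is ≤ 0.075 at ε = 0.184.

Need 2·172·exp(−2nε²) ≤ 0.075, i.e. exp(−2nε²) ≤ 0.075/344.
So 2nε² ≥ ln(344/0.075) = 8.430909.
Hence n ≥ 8.430909/(2·0.184²) = 124.511.
The smallest integer n is 125.

125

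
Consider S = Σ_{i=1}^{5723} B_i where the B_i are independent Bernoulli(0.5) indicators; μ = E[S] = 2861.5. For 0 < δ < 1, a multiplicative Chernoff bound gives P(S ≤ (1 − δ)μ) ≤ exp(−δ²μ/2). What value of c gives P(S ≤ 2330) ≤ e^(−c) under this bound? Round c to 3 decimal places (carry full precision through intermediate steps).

Write 2330 = (1 − δ)μ, so δ = 1 − 2330/2861.5 = 0.1857417…
Then the exponent is δ²μ/2 = (μ − 2330)²/(2μ) = 49.360868.

49.361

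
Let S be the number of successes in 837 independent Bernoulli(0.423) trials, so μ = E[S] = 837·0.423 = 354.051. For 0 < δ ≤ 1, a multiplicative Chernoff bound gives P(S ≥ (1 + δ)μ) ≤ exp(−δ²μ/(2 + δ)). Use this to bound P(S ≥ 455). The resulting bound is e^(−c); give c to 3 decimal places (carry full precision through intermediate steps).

12.596

Write 455 = (1 + δ)μ, so δ = 455/354.051 − 1 = 0.2851256…
Then the exponent is δ²μ/(2 + δ) = (455 − μ)² / (μ·(2 + δ)) = 12.595869.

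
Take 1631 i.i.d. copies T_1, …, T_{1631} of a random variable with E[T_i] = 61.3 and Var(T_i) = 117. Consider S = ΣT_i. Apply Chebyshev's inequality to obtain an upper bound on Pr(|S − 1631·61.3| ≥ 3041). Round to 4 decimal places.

0.0206

Var(S) = n·Var(T_i) = 1631·117 = 190827.
Chebyshev: Pr(|S − 1631·61.3| ≥ 3041) ≤ Var(S)/3041² = 190827/9247681 = 0.0206.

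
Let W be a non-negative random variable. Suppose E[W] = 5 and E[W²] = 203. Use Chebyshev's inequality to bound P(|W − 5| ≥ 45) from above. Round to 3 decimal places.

Var(W) = E[W²] − (E[W])² = 203 − 25 = 178.
Chebyshev's inequality: P(|W − μ| ≥ t) ≤ Var(W)/t² = 178/2025 = 0.0879.

0.088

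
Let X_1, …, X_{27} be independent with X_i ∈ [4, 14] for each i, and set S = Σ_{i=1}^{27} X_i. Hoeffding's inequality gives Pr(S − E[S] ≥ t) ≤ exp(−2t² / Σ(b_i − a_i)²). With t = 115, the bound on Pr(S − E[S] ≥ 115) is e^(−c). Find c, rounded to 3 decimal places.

9.796

Σ(b_i − a_i)² = 27·(10)² = 2700.
c = 2t²/2700 = 2·115²/2700 = 9.7963.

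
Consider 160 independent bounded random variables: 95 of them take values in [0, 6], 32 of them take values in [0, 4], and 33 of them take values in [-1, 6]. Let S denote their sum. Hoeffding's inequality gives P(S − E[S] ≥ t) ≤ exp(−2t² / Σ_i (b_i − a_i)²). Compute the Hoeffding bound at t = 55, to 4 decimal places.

Σ(b_i − a_i)² = 95·6² + 32·4² + 33·7² = 5549.
Exponent = 2·55² / 5549 = 1.09029.
Bound = exp(−1.09029) = 0.33612.

0.3361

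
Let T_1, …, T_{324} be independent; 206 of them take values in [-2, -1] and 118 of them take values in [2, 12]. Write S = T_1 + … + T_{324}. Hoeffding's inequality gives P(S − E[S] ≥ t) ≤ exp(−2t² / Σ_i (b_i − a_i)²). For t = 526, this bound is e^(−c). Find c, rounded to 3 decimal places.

Σ(b_i − a_i)² = 206·1² + 118·10² = 12006.
c = 2t² / 12006 = 2·526² / 12006 = 46.0896.

46.090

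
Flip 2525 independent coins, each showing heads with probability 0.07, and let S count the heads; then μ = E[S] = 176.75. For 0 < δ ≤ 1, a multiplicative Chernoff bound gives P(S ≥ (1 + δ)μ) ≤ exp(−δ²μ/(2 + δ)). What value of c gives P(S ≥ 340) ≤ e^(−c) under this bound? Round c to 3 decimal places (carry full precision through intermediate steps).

Write 340 = (1 + δ)μ, so δ = 340/176.75 − 1 = 0.9236209…
Then the exponent is δ²μ/(2 + δ) = (340 − μ)² / (μ·(2 + δ)) = 51.573416.

51.573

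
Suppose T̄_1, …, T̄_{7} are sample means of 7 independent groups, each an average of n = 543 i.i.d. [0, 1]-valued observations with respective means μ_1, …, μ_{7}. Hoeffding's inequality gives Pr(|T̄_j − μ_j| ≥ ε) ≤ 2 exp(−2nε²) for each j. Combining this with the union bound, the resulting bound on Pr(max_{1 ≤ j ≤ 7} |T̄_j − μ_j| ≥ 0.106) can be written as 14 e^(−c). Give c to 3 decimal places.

Union bound over the 7 events: Pr(max_{1 ≤ j ≤ 7} |T̄_j − μ_j| ≥ 0.106) ≤ 7·2·exp(−2nε²) = 14 exp(−2·543·0.106²).
So c = 2·543·0.106² = 12.2023.

12.202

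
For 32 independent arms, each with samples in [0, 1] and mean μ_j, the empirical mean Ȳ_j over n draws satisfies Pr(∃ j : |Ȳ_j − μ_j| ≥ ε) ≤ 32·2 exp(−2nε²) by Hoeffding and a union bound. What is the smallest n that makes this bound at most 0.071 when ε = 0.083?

Need 2·32·exp(−2nε²) ≤ 0.071, i.e. exp(−2nε²) ≤ 0.071/64.
So 2nε² ≥ ln(64/0.071) = 6.803958.
Hence n ≥ 6.803958/(2·0.083²) = 493.828.
The smallest integer n is 494.

494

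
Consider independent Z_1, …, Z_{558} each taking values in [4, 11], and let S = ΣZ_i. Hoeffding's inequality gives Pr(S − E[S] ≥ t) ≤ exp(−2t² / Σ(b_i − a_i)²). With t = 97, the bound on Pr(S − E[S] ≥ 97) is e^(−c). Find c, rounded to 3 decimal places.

Σ(b_i − a_i)² = 558·(7)² = 27342.
c = 2t²/27342 = 2·97²/27342 = 0.6882.

0.688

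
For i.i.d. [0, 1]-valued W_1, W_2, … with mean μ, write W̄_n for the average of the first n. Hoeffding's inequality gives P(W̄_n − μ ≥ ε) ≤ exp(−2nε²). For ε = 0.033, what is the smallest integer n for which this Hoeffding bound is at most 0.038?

Require exp(−2nε²) ≤ 0.038, i.e. 2nε² ≥ ln(1/0.038) = 3.270169.
So n ≥ 3.270169 / (2·0.033²) = 1501.455.
The smallest integer n is 1502.

1502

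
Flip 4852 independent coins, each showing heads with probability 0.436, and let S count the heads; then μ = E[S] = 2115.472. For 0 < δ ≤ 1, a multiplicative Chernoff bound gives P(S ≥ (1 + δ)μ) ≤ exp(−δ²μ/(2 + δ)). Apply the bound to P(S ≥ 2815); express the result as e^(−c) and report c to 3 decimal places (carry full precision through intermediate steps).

99.248

Write 2815 = (1 + δ)μ, so δ = 2815/2115.472 − 1 = 0.3306723…
Then the exponent is δ²μ/(2 + δ) = (2815 − μ)² / (μ·(2 + δ)) = 99.247987.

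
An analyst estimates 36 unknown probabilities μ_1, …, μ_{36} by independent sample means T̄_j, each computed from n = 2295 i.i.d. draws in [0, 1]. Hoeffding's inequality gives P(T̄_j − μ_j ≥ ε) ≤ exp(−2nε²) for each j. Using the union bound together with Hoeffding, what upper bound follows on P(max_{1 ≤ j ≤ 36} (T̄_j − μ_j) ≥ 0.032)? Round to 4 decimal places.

0.3274

Per-experiment Hoeffding bound: exp(−2·2295·0.032²) = exp(−4.70016) = 0.0090938.
Union bound over 36 events: 36·0.0090938 = 0.32738.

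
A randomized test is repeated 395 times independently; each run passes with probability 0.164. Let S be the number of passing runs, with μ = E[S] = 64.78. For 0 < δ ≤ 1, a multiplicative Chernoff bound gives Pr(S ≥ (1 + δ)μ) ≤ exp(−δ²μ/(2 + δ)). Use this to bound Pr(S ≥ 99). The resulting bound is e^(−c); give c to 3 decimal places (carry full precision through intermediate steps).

Write 99 = (1 + δ)μ, so δ = 99/64.78 − 1 = 0.5282495…
Then the exponent is δ²μ/(2 + δ) = (99 − μ)² / (μ·(2 + δ)) = 7.149886.

7.150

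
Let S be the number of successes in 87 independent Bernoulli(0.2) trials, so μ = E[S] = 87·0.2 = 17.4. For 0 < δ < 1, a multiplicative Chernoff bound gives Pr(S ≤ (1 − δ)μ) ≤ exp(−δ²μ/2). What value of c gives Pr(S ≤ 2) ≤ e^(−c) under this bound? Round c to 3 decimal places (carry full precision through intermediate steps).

Write 2 = (1 − δ)μ, so δ = 1 − 2/17.4 = 0.8850575…
Then the exponent is δ²μ/2 = (μ − 2)²/(2μ) = 6.814943.

6.815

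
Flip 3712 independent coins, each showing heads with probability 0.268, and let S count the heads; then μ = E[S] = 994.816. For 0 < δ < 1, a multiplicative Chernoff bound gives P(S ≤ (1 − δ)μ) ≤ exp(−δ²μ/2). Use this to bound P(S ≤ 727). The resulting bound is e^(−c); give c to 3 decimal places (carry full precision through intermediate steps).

Write 727 = (1 − δ)μ, so δ = 1 − 727/994.816 = 0.2692116…
Then the exponent is δ²μ/2 = (μ − 727)²/(2μ) = 36.049586.

36.050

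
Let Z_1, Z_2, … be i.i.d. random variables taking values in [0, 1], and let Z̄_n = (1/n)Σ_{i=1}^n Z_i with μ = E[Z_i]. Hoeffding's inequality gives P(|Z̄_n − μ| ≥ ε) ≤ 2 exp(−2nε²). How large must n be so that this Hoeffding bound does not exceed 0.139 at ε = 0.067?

297

Require 2·exp(−2nε²) ≤ 0.139, i.e. 2nε² ≥ ln(2/0.139) = 2.666429.
So n ≥ 2.666429 / (2·0.067²) = 296.996.
The smallest integer n is 297.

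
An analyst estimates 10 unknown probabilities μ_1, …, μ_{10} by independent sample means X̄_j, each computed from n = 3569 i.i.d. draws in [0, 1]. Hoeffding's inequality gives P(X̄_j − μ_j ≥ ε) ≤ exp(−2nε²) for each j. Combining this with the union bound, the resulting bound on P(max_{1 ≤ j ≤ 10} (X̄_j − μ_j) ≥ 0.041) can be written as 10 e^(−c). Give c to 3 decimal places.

11.999

Union bound over the 10 events: P(max_{1 ≤ j ≤ 10} (X̄_j − μ_j) ≥ 0.041) ≤ 10·exp(−2nε²) = 10 exp(−2·3569·0.041²).
So c = 2·3569·0.041² = 11.9990.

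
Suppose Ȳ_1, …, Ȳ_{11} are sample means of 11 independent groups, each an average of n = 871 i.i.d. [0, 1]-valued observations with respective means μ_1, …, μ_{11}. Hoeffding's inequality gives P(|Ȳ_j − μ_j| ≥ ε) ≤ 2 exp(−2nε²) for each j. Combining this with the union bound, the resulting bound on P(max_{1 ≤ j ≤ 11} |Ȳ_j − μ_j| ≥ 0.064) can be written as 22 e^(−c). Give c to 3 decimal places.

7.135

Union bound over the 11 events: P(max_{1 ≤ j ≤ 11} |Ȳ_j − μ_j| ≥ 0.064) ≤ 11·2·exp(−2nε²) = 22 exp(−2·871·0.064²).
So c = 2·871·0.064² = 7.1352.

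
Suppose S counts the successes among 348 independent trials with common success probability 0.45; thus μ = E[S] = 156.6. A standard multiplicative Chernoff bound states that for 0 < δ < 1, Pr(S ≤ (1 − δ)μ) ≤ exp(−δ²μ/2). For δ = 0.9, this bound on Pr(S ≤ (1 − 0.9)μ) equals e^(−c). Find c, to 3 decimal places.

c = δ²μ/2 = 0.9²·156.6/2 = 63.4230.

63.423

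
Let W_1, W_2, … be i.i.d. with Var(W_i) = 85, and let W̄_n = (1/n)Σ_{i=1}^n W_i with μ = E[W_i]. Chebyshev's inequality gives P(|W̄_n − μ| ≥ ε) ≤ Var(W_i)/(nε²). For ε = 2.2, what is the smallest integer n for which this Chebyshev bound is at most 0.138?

128

Require 85/(n·2.2²) ≤ 0.138, i.e. n ≥ 85/(0.138·2.2²) = 127.261.
The smallest integer n is 128.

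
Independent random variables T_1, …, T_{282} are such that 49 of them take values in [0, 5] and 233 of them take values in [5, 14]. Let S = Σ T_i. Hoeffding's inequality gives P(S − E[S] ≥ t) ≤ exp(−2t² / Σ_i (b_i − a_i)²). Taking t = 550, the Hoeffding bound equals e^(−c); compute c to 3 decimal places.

Σ(b_i − a_i)² = 49·5² + 233·9² = 20098.
c = 2t² / 20098 = 2·550² / 20098 = 30.1025.

30.102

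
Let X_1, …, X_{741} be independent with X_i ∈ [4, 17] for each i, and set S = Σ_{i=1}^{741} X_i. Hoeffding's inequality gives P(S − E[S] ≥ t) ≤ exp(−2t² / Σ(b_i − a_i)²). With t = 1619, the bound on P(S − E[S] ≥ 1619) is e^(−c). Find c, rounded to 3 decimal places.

Σ(b_i − a_i)² = 741·(13)² = 125229.
c = 2t²/125229 = 2·1619²/125229 = 41.8619.

41.862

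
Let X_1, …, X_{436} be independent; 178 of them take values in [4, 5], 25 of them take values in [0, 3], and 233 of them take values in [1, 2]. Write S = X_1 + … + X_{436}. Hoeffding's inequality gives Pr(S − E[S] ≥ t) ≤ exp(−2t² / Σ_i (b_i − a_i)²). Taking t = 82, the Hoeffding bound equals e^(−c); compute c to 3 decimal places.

21.145

Σ(b_i − a_i)² = 178·1² + 25·3² + 233·1² = 636.
c = 2t² / 636 = 2·82² / 636 = 21.1447.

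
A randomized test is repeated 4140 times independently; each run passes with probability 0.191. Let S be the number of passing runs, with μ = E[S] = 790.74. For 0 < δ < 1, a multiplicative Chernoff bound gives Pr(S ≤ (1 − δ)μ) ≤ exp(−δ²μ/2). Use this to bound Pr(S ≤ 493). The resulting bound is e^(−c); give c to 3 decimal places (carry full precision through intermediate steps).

Write 493 = (1 − δ)μ, so δ = 1 − 493/790.74 = 0.3765334…
Then the exponent is δ²μ/2 = (μ − 493)²/(2μ) = 56.054523.

56.055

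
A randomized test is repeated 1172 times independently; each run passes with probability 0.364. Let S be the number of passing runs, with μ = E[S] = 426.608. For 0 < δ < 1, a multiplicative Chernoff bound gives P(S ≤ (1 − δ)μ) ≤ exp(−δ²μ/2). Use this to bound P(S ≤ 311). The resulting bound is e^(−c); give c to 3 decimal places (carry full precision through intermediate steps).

15.665

Write 311 = (1 − δ)μ, so δ = 1 − 311/426.608 = 0.2709935…
Then the exponent is δ²μ/2 = (μ − 311)²/(2μ) = 15.664509.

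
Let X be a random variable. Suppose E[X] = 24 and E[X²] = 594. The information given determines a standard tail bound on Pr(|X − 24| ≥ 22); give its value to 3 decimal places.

0.037

The first two moments determine the variance, so Chebyshev's inequality is the sharpest standard bound available.
Var(X) = E[X²] − (E[X])² = 594 − 576 = 18.
Chebyshev's inequality: Pr(|X − μ| ≥ t) ≤ Var(X)/t² = 18/484 = 0.0372.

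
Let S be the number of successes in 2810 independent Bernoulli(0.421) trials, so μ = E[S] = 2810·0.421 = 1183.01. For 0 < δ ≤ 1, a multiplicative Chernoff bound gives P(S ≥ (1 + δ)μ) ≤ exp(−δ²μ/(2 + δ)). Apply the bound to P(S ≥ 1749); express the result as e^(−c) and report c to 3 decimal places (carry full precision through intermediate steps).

Write 1749 = (1 + δ)μ, so δ = 1749/1183.01 − 1 = 0.4784321…
Then the exponent is δ²μ/(2 + δ) = (1749 − μ)² / (μ·(2 + δ)) = 109.257704.

109.258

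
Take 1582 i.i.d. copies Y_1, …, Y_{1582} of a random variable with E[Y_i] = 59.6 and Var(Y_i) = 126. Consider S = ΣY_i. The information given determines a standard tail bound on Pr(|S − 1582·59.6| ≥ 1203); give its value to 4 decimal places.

With mean and variance of each term known, Chebyshev's inequality bounds the deviation of the sum (or sample mean).
Var(S) = n·Var(Y_i) = 1582·126 = 199332.
Chebyshev: Pr(|S − 1582·59.6| ≥ 1203) ≤ Var(S)/1203² = 199332/1447209 = 0.1377.

0.1377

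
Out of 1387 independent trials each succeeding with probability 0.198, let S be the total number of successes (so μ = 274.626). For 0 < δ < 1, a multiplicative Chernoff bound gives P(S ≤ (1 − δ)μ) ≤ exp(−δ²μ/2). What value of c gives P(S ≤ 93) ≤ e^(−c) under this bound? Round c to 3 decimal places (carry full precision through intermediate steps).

Write 93 = (1 − δ)μ, so δ = 1 − 93/274.626 = 0.6613576…
Then the exponent is δ²μ/2 = (μ − 93)²/(2μ) = 60.059870.

60.060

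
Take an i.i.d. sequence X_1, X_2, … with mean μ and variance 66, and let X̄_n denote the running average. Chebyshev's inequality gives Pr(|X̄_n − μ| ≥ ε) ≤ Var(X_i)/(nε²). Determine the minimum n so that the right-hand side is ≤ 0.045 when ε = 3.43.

Require 66/(n·3.43²) ≤ 0.045, i.e. n ≥ 66/(0.045·3.43²) = 124.665.
The smallest integer n is 125.

125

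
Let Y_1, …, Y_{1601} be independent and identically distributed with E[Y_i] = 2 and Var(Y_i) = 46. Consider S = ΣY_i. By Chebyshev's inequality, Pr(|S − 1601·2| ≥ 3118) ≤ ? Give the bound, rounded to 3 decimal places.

0.008

Var(S) = n·Var(Y_i) = 1601·46 = 73646.
Chebyshev: Pr(|S − 1601·2| ≥ 3118) ≤ Var(S)/3118² = 73646/9721924 = 0.0076.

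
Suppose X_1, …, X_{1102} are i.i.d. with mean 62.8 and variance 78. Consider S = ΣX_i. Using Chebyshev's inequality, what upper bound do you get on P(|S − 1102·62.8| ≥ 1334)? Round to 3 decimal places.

Var(S) = n·Var(X_i) = 1102·78 = 85956.
Chebyshev: P(|S − 1102·62.8| ≥ 1334) ≤ Var(S)/1334² = 85956/1779556 = 0.0483.

0.048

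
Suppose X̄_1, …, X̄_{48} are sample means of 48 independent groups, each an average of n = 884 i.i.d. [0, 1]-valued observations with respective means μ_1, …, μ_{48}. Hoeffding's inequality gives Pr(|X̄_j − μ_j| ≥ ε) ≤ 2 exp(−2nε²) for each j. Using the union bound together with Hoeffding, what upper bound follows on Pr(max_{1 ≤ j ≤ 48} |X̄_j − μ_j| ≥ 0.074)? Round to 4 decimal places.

Per-experiment Hoeffding bound: 2·exp(−2·884·0.074²) = 2·exp(−9.68157) = 0.00012485.
Union bound over 48 events: 48·0.00012485 = 0.00599.

0.0060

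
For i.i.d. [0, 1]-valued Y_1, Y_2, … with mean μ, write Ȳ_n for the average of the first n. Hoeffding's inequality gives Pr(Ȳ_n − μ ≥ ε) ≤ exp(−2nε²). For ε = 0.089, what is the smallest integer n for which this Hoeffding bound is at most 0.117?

136

Require exp(−2nε²) ≤ 0.117, i.e. 2nε² ≥ ln(1/0.117) = 2.145581.
So n ≥ 2.145581 / (2·0.089²) = 135.436.
The smallest integer n is 136.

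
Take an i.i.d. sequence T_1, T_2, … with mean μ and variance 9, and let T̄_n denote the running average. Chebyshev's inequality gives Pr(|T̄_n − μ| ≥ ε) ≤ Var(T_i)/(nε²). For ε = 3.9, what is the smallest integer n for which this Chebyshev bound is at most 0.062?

10

Require 9/(n·3.9²) ≤ 0.062, i.e. n ≥ 9/(0.062·3.9²) = 9.544.
The smallest integer n is 10.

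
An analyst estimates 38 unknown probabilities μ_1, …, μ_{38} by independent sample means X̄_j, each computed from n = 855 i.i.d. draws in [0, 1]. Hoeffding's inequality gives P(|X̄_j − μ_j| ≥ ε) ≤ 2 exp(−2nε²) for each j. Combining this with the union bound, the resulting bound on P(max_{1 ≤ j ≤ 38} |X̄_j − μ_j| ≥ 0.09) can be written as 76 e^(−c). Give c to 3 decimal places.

Union bound over the 38 events: P(max_{1 ≤ j ≤ 38} |X̄_j − μ_j| ≥ 0.09) ≤ 38·2·exp(−2nε²) = 76 exp(−2·855·0.09²).
So c = 2·855·0.09² = 13.8510.

13.851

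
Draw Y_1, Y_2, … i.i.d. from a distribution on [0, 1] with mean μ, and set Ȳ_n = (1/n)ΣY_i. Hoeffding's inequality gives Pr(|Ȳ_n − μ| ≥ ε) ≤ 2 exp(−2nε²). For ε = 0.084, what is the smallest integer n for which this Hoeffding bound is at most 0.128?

Require 2·exp(−2nε²) ≤ 0.128, i.e. 2nε² ≥ ln(2/0.128) = 2.748872.
So n ≥ 2.748872 / (2·0.084²) = 194.790.
The smallest integer n is 195.

195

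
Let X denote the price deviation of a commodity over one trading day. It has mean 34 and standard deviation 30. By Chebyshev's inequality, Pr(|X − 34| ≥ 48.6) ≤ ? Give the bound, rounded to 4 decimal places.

0.3810

Chebyshev: Pr(|X − μ| ≥ t) ≤ Var(X)/t².
Var(X) = σ² = 30² = 900.
Bound = 900 / 2361.96 = 0.3810.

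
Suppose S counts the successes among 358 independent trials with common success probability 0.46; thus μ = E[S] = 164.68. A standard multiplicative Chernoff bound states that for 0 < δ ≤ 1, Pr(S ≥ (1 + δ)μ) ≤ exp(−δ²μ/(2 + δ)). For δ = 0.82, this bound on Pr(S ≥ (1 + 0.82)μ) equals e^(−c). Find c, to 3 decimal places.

c = δ²μ/(2 + δ) = 0.82²·164.68/(2 + 0.82) = 39.2663.

39.266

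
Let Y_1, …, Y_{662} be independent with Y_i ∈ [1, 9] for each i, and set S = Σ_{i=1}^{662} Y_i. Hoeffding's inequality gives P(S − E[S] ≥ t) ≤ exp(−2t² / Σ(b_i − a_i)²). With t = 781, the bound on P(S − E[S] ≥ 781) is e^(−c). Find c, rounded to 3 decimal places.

28.793

Σ(b_i − a_i)² = 662·(8)² = 42368.
c = 2t²/42368 = 2·781²/42368 = 28.7935.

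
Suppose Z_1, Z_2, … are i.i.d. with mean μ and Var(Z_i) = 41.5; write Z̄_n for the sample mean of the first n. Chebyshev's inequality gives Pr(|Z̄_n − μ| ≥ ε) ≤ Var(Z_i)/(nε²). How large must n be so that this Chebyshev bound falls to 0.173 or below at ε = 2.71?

Require 41.5/(n·2.71²) ≤ 0.173, i.e. n ≥ 41.5/(0.173·2.71²) = 32.664.
The smallest integer n is 33.

33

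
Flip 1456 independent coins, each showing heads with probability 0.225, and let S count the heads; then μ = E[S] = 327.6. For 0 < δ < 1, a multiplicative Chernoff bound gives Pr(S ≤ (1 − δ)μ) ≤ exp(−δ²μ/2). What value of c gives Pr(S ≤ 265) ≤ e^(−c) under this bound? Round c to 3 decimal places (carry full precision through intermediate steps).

5.981

Write 265 = (1 − δ)μ, so δ = 1 − 265/327.6 = 0.1910867…
Then the exponent is δ²μ/2 = (μ − 265)²/(2μ) = 5.981013.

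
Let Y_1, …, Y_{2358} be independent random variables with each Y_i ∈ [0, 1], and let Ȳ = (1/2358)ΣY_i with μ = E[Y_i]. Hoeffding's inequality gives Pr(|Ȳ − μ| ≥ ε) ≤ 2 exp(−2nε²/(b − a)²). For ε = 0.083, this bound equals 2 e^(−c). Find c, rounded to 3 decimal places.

c = 2nε²/(b − a)² = 2·2358·0.083² / 1² = 32.4885.

32.489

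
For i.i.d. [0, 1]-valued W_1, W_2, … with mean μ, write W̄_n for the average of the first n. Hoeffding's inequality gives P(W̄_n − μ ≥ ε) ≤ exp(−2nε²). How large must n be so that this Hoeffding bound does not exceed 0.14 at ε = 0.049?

410

Require exp(−2nε²) ≤ 0.14, i.e. 2nε² ≥ ln(1/0.14) = 1.966113.
So n ≥ 1.966113 / (2·0.049²) = 409.436.
The smallest integer n is 410.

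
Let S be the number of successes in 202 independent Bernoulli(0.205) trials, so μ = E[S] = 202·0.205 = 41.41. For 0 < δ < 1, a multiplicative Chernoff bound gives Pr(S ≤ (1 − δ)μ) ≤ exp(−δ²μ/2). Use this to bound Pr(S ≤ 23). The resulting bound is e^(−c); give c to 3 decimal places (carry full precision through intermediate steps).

4.092

Write 23 = (1 − δ)μ, so δ = 1 − 23/41.41 = 0.4445786…
Then the exponent is δ²μ/2 = (μ − 23)²/(2μ) = 4.092346.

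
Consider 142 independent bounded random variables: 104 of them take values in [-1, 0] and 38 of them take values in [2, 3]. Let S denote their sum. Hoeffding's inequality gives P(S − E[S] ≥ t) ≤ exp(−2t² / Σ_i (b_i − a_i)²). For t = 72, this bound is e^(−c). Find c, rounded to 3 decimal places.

73.014

Σ(b_i − a_i)² = 104·1² + 38·1² = 142.
c = 2t² / 142 = 2·72² / 142 = 73.0141.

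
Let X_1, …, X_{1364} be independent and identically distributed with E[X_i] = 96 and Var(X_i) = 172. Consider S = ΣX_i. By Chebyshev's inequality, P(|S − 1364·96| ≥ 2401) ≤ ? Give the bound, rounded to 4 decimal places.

0.0407

Var(S) = n·Var(X_i) = 1364·172 = 234608.
Chebyshev: P(|S − 1364·96| ≥ 2401) ≤ Var(S)/2401² = 234608/5764801 = 0.0407.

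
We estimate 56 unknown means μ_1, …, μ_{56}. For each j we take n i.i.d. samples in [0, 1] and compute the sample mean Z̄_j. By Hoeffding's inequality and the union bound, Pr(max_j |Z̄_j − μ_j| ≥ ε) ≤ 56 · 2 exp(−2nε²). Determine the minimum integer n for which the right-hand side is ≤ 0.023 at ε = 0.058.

1263

Need 2·56·exp(−2nε²) ≤ 0.023, i.e. exp(−2nε²) ≤ 0.023/112.
So 2nε² ≥ ln(112/0.023) = 8.490760.
Hence n ≥ 8.490760/(2·0.058²) = 1262.004.
The smallest integer n is 1263.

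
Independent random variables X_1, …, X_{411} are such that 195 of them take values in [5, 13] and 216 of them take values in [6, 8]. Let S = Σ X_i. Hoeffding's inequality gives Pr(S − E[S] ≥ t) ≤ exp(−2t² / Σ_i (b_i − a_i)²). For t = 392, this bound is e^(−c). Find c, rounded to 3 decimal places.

Σ(b_i − a_i)² = 195·8² + 216·2² = 13344.
c = 2t² / 13344 = 2·392² / 13344 = 23.0312.

23.031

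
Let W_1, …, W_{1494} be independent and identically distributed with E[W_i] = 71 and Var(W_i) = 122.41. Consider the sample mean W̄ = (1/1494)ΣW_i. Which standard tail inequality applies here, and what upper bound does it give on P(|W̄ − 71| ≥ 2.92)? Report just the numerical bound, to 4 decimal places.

With mean and variance of each term known, Chebyshev's inequality bounds the deviation of the sum (or sample mean).
Var(W̄) = Var(W_i)/n = 122.41/1494 = 0.081934.
Chebyshev: P(|W̄ − 71| ≥ 2.92) ≤ Var(W̄)/(2.92)² = 122.41/(1494·2.92²) = 0.0096.

0.0096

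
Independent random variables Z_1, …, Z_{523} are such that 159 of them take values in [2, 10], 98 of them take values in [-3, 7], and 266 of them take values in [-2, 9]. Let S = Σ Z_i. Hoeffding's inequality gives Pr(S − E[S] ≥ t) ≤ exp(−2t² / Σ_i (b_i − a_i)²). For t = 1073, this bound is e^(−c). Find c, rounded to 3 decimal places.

Σ(b_i − a_i)² = 159·8² + 98·10² + 266·11² = 52162.
c = 2t² / 52162 = 2·1073² / 52162 = 44.1444.

44.144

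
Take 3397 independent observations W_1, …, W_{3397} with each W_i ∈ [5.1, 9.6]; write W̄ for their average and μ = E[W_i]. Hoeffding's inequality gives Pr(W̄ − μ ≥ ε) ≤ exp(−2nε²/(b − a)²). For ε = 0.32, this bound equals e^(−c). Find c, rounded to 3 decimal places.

34.356

c = 2nε²/(b − a)² = 2·3397·0.32² / 4.5² = 34.3558.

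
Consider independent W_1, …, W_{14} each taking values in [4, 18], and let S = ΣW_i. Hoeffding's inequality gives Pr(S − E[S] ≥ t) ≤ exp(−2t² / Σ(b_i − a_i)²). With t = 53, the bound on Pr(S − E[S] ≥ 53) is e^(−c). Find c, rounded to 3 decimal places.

Σ(b_i − a_i)² = 14·(14)² = 2744.
c = 2t²/2744 = 2·53²/2744 = 2.0474.

2.047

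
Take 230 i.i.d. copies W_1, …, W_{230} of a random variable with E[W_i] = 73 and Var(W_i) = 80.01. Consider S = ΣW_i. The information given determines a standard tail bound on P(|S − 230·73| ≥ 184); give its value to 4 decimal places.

With mean and variance of each term known, Chebyshev's inequality bounds the deviation of the sum (or sample mean).
Var(S) = n·Var(W_i) = 230·80.01 = 18402.3.
Chebyshev: P(|S − 230·73| ≥ 184) ≤ Var(S)/184² = 18402.3/33856 = 0.5435.

0.5435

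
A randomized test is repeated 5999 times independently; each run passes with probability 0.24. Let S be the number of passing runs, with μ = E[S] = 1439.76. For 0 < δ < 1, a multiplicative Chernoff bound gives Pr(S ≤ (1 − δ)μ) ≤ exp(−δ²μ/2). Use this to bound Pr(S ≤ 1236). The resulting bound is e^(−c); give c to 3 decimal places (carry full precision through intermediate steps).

Write 1236 = (1 − δ)μ, so δ = 1 − 1236/1439.76 = 0.1415236…
Then the exponent is δ²μ/2 = (μ − 1236)²/(2μ) = 14.418423.

14.418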